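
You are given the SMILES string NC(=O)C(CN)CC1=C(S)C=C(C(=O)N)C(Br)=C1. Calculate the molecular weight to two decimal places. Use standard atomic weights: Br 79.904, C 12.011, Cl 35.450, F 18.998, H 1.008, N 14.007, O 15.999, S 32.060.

332.22 g/mol

First, the molecular formula is C11H14BrN3O2S (counting implicit H from valence).
  Br: 1 × 79.904 = 79.904
  C: 11 × 12.011 = 132.121
  H: 14 × 1.008 = 14.112
  N: 3 × 14.007 = 42.021
  O: 2 × 15.999 = 31.998
  S: 1 × 32.060 = 32.060
Sum: 1×79.904 + 11×12.011 + 14×1.008 + 3×14.007 + 2×15.999 + 1×32.060 = 332.216 → 332.22 g/mol.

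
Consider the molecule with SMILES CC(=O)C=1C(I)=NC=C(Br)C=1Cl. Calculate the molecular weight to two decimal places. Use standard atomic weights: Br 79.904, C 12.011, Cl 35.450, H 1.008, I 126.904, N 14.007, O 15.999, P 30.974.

First, the molecular formula is C7H4BrClINO (counting implicit H from valence).
  Br: 1 × 79.904 = 79.904
  C: 7 × 12.011 = 84.077
  Cl: 1 × 35.450 = 35.450
  H: 4 × 1.008 = 4.032
  I: 1 × 126.904 = 126.904
  N: 1 × 14.007 = 14.007
  O: 1 × 15.999 = 15.999
Sum: 1×79.904 + 7×12.011 + 1×35.450 + 4×1.008 + 1×126.904 + 1×14.007 + 1×15.999 = 360.373 → 360.37 g/mol.

360.37 g/mol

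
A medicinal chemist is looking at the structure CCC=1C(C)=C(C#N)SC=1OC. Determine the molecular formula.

C9H11NOS

Walk through each heavy atom and fill implicit hydrogens from standard valence (C 4, N 3, O 2, S 2, halogen 1):
  atom 1: C, bond orders sum to 1 (valence 4) → 3 H
  atom 2: C, bond orders sum to 2 (valence 4) → 2 H
  atom 3: C, bond orders sum to 4 (valence 4) → 0 H
  atom 4: C, bond orders sum to 4 (valence 4) → 0 H
  atom 5: C, bond orders sum to 1 (valence 4) → 3 H
  atom 6: C, bond orders sum to 4 (valence 4) → 0 H
  atom 7: C, bond orders sum to 4 (valence 4) → 0 H
  atom 8: N, bond orders sum to 3 (valence 3) → 0 H
  atom 9: S, bond orders sum to 2 (valence 2) → 0 H
  atom 10: C, bond orders sum to 4 (valence 4) → 0 H
  atom 11: O, bond orders sum to 2 (valence 2) → 0 H
  atom 12: C, bond orders sum to 1 (valence 4) → 3 H
Totals → C:9, H:11, N:1, O:1, S:1.
In Hill order: C9H11NOS.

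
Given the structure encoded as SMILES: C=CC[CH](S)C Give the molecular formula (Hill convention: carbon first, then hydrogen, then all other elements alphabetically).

Walk through each heavy atom and fill implicit hydrogens from standard valence (C 4, N 3, O 2, S 2, halogen 1):
  atom 1: C, bond orders sum to 2 (valence 4) → 2 H
  atom 2: C, bond orders sum to 3 (valence 4) → 1 H
  atom 3: C, bond orders sum to 2 (valence 4) → 2 H
  atom 4: C with explicit H count 1
  atom 5: S, bond orders sum to 1 (valence 2) → 1 H
  atom 6: C, bond orders sum to 1 (valence 4) → 3 H
Totals → C:5, H:10, S:1.

C5H10S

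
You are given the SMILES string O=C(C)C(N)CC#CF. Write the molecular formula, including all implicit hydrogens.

C6H8FNO

Walk through each heavy atom and fill implicit hydrogens from standard valence (C 4, N 3, O 2, S 2, halogen 1):
  atom 1: O, bond orders sum to 2 (valence 2) → 0 H
  atom 2: C, bond orders sum to 4 (valence 4) → 0 H
  atom 3: C, bond orders sum to 1 (valence 4) → 3 H
  atom 4: C, bond orders sum to 3 (valence 4) → 1 H
  atom 5: N, bond orders sum to 1 (valence 3) → 2 H
  atom 6: C, bond orders sum to 2 (valence 4) → 2 H
  atom 7: C, bond orders sum to 4 (valence 4) → 0 H
  atom 8: C, bond orders sum to 4 (valence 4) → 0 H
  atom 9: F (halogen, monovalent) → 0 H
Totals → C:6, H:8, F:1, N:1, O:1.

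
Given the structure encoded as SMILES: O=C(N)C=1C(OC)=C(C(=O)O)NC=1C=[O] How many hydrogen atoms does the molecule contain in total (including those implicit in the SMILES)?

8

Walk through each heavy atom and fill implicit hydrogens from standard valence (C 4, N 3, O 2, S 2, halogen 1):
  atom 1: O, bond orders sum to 2 (valence 2) → 0 H
  atom 2: C, bond orders sum to 4 (valence 4) → 0 H
  atom 3: N, bond orders sum to 1 (valence 3) → 2 H
  atom 4: C, bond orders sum to 4 (valence 4) → 0 H
  atom 5: C, bond orders sum to 4 (valence 4) → 0 H
  atom 6: O, bond orders sum to 2 (valence 2) → 0 H
  atom 7: C, bond orders sum to 1 (valence 4) → 3 H
  atom 8: C, bond orders sum to 4 (valence 4) → 0 H
  atom 9: C, bond orders sum to 4 (valence 4) → 0 H
  atom 10: O, bond orders sum to 2 (valence 2) → 0 H
  atom 11: O, bond orders sum to 1 (valence 2) → 1 H
  atom 12: N, bond orders sum to 2 (valence 3) → 1 H
  atom 13: C, bond orders sum to 4 (valence 4) → 0 H
  atom 14: C, bond orders sum to 3 (valence 4) → 1 H
  atom 15: O with explicit H count 0
Total hydrogens: 8.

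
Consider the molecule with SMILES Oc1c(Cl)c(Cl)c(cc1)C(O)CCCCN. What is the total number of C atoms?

11

Count every carbon token in the SMILES (each C, including those in ring-closure positions and inside branches).
Carbon count: 11.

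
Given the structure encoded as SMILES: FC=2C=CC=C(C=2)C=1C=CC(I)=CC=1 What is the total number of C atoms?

12

Count every carbon token in the SMILES (each C, including those in ring-closure positions and inside branches).
Carbon count: 12.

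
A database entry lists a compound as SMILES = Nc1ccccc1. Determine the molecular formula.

C6H7N

Walk through each heavy atom and fill implicit hydrogens from standard valence (C 4, N 3, O 2, S 2, halogen 1); for lowercase aromatic atoms, an aromatic c carries 1 H when it has two neighbours and 0 H with three, and aromatic n carries 0 H:
  atom 1: N, bond orders sum to 1 (valence 3) → 2 H
  atom 2: aromatic c, 3 neighbours → 0 H
  atom 3: aromatic c, 2 neighbours → 1 H
  atom 4: aromatic c, 2 neighbours → 1 H
  atom 5: aromatic c, 2 neighbours → 1 H
  atom 6: aromatic c, 2 neighbours → 1 H
  atom 7: aromatic c, 2 neighbours → 1 H
Totals → C:6, H:7, N:1.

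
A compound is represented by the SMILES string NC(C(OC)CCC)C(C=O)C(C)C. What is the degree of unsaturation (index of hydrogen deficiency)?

Degree of unsaturation = (number of rings) + (number of π bonds).
Ring closures in the SMILES: 0.
π bonds: 1 double bond (each 1 DoU) → 1 DoU from unsaturation.
Total DoU = 0 + 1 = 1.

1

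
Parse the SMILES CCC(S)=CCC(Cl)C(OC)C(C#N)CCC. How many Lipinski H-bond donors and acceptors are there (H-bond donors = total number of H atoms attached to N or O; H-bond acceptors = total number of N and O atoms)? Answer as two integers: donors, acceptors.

Donors: find every N or O and count the H atoms it carries.
  atom 10 (O): bond orders sum to 2 → 0 H
  atom 14 (N): bond orders sum to 3 → 0 H
Lipinski HBD = 0.
Acceptors: N atoms = 1, O atoms = 1 → HBA = 2.

0, 2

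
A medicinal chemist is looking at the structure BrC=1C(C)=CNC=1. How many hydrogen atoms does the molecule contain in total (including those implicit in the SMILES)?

6

Walk through each heavy atom and fill implicit hydrogens from standard valence (C 4, N 3, O 2, S 2, halogen 1):
  atom 1: Br (halogen, monovalent) → 0 H
  atom 2: C, bond orders sum to 4 (valence 4) → 0 H
  atom 3: C, bond orders sum to 4 (valence 4) → 0 H
  atom 4: C, bond orders sum to 1 (valence 4) → 3 H
  atom 5: C, bond orders sum to 3 (valence 4) → 1 H
  atom 6: N, bond orders sum to 2 (valence 3) → 1 H
  atom 7: C, bond orders sum to 3 (valence 4) → 1 H
Total hydrogens: 6.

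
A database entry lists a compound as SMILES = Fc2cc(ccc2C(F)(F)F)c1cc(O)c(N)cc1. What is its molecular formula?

Walk through each heavy atom and fill implicit hydrogens from standard valence (C 4, N 3, O 2, S 2, halogen 1); for lowercase aromatic atoms, an aromatic c carries 1 H when it has two neighbours and 0 H with three, and aromatic n carries 0 H:
  atom 1: F (halogen, monovalent) → 0 H
  atom 2: aromatic c, 3 neighbours → 0 H
  atom 3: aromatic c, 2 neighbours → 1 H
  atom 4: aromatic c, 3 neighbours → 0 H
  atom 5: aromatic c, 2 neighbours → 1 H
  atom 6: aromatic c, 2 neighbours → 1 H
  atom 7: aromatic c, 3 neighbours → 0 H
  atom 8: C, bond orders sum to 4 (valence 4) → 0 H
  atom 9: F (halogen, monovalent) → 0 H
  atom 10: F (halogen, monovalent) → 0 H
  atom 11: F (halogen, monovalent) → 0 H
  atom 12: aromatic c, 3 neighbours → 0 H
  atom 13: aromatic c, 2 neighbours → 1 H
  atom 14: aromatic c, 3 neighbours → 0 H
  atom 15: O, bond orders sum to 1 (valence 2) → 1 H
  atom 16: aromatic c, 3 neighbours → 0 H
  atom 17: N, bond orders sum to 1 (valence 3) → 2 H
  atom 18: aromatic c, 2 neighbours → 1 H
  atom 19: aromatic c, 2 neighbours → 1 H
Totals → C:13, H:9, F:4, N:1, O:1.

C13H9F4NO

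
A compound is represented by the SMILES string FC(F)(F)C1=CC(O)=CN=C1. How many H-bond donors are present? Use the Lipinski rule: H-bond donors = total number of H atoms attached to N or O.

1

Donors: find every N or O and count the H atoms it carries.
  atom 8 (O): bond orders sum to 1 → 1 H
  atom 10 (N): bond orders sum to 3 → 0 H
Lipinski HBD = 1.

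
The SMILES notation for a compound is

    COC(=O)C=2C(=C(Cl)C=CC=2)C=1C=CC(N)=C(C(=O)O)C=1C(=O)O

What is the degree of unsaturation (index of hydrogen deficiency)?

11

Degree of unsaturation = (number of rings) + (number of π bonds).
Ring closures in the SMILES: 2.
π bonds: 9 double bonds (each 1 DoU) → 9 DoU from unsaturation.
Total DoU = 2 + 9 = 11.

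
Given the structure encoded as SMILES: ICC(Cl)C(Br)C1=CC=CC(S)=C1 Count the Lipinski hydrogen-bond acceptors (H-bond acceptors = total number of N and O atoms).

0

N atoms: 0; O atoms: 0.
Lipinski HBA = 0 + 0 = 0.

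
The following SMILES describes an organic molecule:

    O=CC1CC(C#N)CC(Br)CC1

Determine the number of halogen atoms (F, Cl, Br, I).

1

Halogen atoms appear at heavy-atom position 10 (1×Br).
Other groups present: 1 aldehyde, 1 nitrile.
Halogen count: 1.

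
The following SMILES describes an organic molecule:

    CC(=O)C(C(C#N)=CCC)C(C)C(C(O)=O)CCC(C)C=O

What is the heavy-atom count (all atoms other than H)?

Every atom symbol written in the SMILES (organic subset) is one heavy atom; implicit H are not written.
Heavy atoms by element → C:17, N:1, O:4.
Total: 22.

22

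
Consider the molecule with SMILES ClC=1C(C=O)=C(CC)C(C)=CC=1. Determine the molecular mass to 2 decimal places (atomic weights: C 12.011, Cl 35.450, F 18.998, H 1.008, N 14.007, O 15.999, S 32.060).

First, the molecular formula is C10H11ClO (counting implicit H from valence).
  C: 10 × 12.011 = 120.110
  Cl: 1 × 35.450 = 35.450
  H: 11 × 1.008 = 11.088
  O: 1 × 15.999 = 15.999
Sum: 10×12.011 + 1×35.450 + 11×1.008 + 1×15.999 = 182.647 → 182.65 g/mol.

182.65 g/mol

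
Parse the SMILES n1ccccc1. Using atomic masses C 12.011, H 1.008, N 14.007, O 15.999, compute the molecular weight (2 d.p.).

First, the molecular formula is C5H5N (counting implicit H from valence).
  C: 5 × 12.011 = 60.055
  H: 5 × 1.008 = 5.040
  N: 1 × 14.007 = 14.007
Sum: 5×12.011 + 5×1.008 + 1×14.007 = 79.102 → 79.10 g/mol.

79.10 g/mol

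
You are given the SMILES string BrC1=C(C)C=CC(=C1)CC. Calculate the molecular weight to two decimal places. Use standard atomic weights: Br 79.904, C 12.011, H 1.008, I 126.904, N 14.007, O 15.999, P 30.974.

199.09 g/mol

First, the molecular formula is C9H11Br (counting implicit H from valence).
  Br: 1 × 79.904 = 79.904
  C: 9 × 12.011 = 108.099
  H: 11 × 1.008 = 11.088
Sum: 1×79.904 + 9×12.011 + 11×1.008 = 199.091 → 199.09 g/mol.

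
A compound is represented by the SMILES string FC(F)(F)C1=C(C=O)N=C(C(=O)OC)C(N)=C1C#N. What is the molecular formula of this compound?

Walk through each heavy atom and fill implicit hydrogens from standard valence (C 4, N 3, O 2, S 2, halogen 1):
  atom 1: F (halogen, monovalent) → 0 H
  atom 2: C, bond orders sum to 4 (valence 4) → 0 H
  atom 3: F (halogen, monovalent) → 0 H
  atom 4: F (halogen, monovalent) → 0 H
  atom 5: C, bond orders sum to 4 (valence 4) → 0 H
  atom 6: C, bond orders sum to 4 (valence 4) → 0 H
  atom 7: C, bond orders sum to 3 (valence 4) → 1 H
  atom 8: O, bond orders sum to 2 (valence 2) → 0 H
  atom 9: N, bond orders sum to 3 (valence 3) → 0 H
  atom 10: C, bond orders sum to 4 (valence 4) → 0 H
  atom 11: C, bond orders sum to 4 (valence 4) → 0 H
  atom 12: O, bond orders sum to 2 (valence 2) → 0 H
  atom 13: O, bond orders sum to 2 (valence 2) → 0 H
  atom 14: C, bond orders sum to 1 (valence 4) → 3 H
  atom 15: C, bond orders sum to 4 (valence 4) → 0 H
  atom 16: N, bond orders sum to 1 (valence 3) → 2 H
  atom 17: C, bond orders sum to 4 (valence 4) → 0 H
  atom 18: C, bond orders sum to 4 (valence 4) → 0 H
  atom 19: N, bond orders sum to 3 (valence 3) → 0 H
Totals → C:10, H:6, F:3, N:3, O:3.
In Hill order: C10H6F3N3O3.

C10H6F3N3O3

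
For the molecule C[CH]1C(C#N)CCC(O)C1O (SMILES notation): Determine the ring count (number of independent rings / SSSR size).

In SMILES, each pair of matching ring-closure digits denotes one ring-closing bond; the number of such bonds equals the number of independent rings.
Ring-closure bonds here: 1.

1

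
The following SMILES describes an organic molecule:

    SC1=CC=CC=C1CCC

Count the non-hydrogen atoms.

10

Every atom symbol written in the SMILES (organic subset) is one heavy atom; implicit H are not written.
Heavy atoms by element → C:9, S:1.
Total: 10.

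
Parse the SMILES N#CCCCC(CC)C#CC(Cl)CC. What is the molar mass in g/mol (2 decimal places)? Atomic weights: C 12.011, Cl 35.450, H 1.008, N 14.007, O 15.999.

211.73 g/mol

First, the molecular formula is C12H18ClN (counting implicit H from valence).
  C: 12 × 12.011 = 144.132
  Cl: 1 × 35.450 = 35.450
  H: 18 × 1.008 = 18.144
  N: 1 × 14.007 = 14.007
Sum: 12×12.011 + 1×35.450 + 18×1.008 + 1×14.007 = 211.733 → 211.73 g/mol.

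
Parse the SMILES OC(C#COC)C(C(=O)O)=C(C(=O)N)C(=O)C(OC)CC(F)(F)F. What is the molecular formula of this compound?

C13H14F3NO7

Walk through each heavy atom and fill implicit hydrogens from standard valence (C 4, N 3, O 2, S 2, halogen 1):
  atom 1: O, bond orders sum to 1 (valence 2) → 1 H
  atom 2: C, bond orders sum to 3 (valence 4) → 1 H
  atom 3: C, bond orders sum to 4 (valence 4) → 0 H
  atom 4: C, bond orders sum to 4 (valence 4) → 0 H
  atom 5: O, bond orders sum to 2 (valence 2) → 0 H
  atom 6: C, bond orders sum to 1 (valence 4) → 3 H
  atom 7: C, bond orders sum to 4 (valence 4) → 0 H
  atom 8: C, bond orders sum to 4 (valence 4) → 0 H
  atom 9: O, bond orders sum to 2 (valence 2) → 0 H
  atom 10: O, bond orders sum to 1 (valence 2) → 1 H
  atom 11: C, bond orders sum to 4 (valence 4) → 0 H
  atom 12: C, bond orders sum to 4 (valence 4) → 0 H
  atom 13: O, bond orders sum to 2 (valence 2) → 0 H
  atom 14: N, bond orders sum to 1 (valence 3) → 2 H
  atom 15: C, bond orders sum to 4 (valence 4) → 0 H
  atom 16: O, bond orders sum to 2 (valence 2) → 0 H
  atom 17: C, bond orders sum to 3 (valence 4) → 1 H
  atom 18: O, bond orders sum to 2 (valence 2) → 0 H
  atom 19: C, bond orders sum to 1 (valence 4) → 3 H
  atom 20: C, bond orders sum to 2 (valence 4) → 2 H
  atom 21: C, bond orders sum to 4 (valence 4) → 0 H
  atom 22: F (halogen, monovalent) → 0 H
  atom 23: F (halogen, monovalent) → 0 H
  atom 24: F (halogen, monovalent) → 0 H
Totals → C:13, H:14, F:3, N:1, O:7.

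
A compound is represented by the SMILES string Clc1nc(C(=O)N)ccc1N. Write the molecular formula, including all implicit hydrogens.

C6H6ClN3O

Walk through each heavy atom and fill implicit hydrogens from standard valence (C 4, N 3, O 2, S 2, halogen 1); for lowercase aromatic atoms, an aromatic c carries 1 H when it has two neighbours and 0 H with three, and aromatic n carries 0 H:
  atom 1: Cl (halogen, monovalent) → 0 H
  atom 2: aromatic c, 3 neighbours → 0 H
  atom 3: aromatic n, 2 neighbours → 0 H
  atom 4: aromatic c, 3 neighbours → 0 H
  atom 5: C, bond orders sum to 4 (valence 4) → 0 H
  atom 6: O, bond orders sum to 2 (valence 2) → 0 H
  atom 7: N, bond orders sum to 1 (valence 3) → 2 H
  atom 8: aromatic c, 2 neighbours → 1 H
  atom 9: aromatic c, 2 neighbours → 1 H
  atom 10: aromatic c, 3 neighbours → 0 H
  atom 11: N, bond orders sum to 1 (valence 3) → 2 H
Totals → C:6, H:6, Cl:1, N:3, O:1.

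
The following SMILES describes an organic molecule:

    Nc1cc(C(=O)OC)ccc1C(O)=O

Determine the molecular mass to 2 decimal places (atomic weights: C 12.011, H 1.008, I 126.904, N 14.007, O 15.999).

195.17 g/mol

First, the molecular formula is C9H9NO4 (counting implicit H from valence).
  C: 9 × 12.011 = 108.099
  H: 9 × 1.008 = 9.072
  N: 1 × 14.007 = 14.007
  O: 4 × 15.999 = 63.996
Sum: 9×12.011 + 9×1.008 + 1×14.007 + 4×15.999 = 195.174 → 195.17 g/mol.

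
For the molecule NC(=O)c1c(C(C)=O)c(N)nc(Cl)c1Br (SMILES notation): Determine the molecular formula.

Walk through each heavy atom and fill implicit hydrogens from standard valence (C 4, N 3, O 2, S 2, halogen 1); for lowercase aromatic atoms, an aromatic c carries 1 H when it has two neighbours and 0 H with three, and aromatic n carries 0 H:
  atom 1: N, bond orders sum to 1 (valence 3) → 2 H
  atom 2: C, bond orders sum to 4 (valence 4) → 0 H
  atom 3: O, bond orders sum to 2 (valence 2) → 0 H
  atom 4: aromatic c, 3 neighbours → 0 H
  atom 5: aromatic c, 3 neighbours → 0 H
  atom 6: C, bond orders sum to 4 (valence 4) → 0 H
  atom 7: C, bond orders sum to 1 (valence 4) → 3 H
  atom 8: O, bond orders sum to 2 (valence 2) → 0 H
  atom 9: aromatic c, 3 neighbours → 0 H
  atom 10: N, bond orders sum to 1 (valence 3) → 2 H
  atom 11: aromatic n, 2 neighbours → 0 H
  atom 12: aromatic c, 3 neighbours → 0 H
  atom 13: Cl (halogen, monovalent) → 0 H
  atom 14: aromatic c, 3 neighbours → 0 H
  atom 15: Br (halogen, monovalent) → 0 H
Totals → C:8, H:7, Br:1, Cl:1, N:3, O:2.

C8H7BrClN3O2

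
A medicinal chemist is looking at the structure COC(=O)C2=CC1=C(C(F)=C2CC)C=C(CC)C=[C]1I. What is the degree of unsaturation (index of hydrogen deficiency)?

8

Molecular formula: C16H16FIO2.
DoU = (2C + 2 + N − H − X) / 2, where X is the halogen count and O/S are ignored.
    = (2·16 + 2 + 0 − 16 − 2) / 2 = 16 / 2 = 8.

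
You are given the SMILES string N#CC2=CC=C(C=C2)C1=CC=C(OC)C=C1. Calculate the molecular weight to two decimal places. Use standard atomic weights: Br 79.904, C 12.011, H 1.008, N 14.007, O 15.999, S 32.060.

First, the molecular formula is C14H11NO (counting implicit H from valence).
  C: 14 × 12.011 = 168.154
  H: 11 × 1.008 = 11.088
  N: 1 × 14.007 = 14.007
  O: 1 × 15.999 = 15.999
Sum: 14×12.011 + 11×1.008 + 1×14.007 + 1×15.999 = 209.248 → 209.25 g/mol.

209.25 g/mol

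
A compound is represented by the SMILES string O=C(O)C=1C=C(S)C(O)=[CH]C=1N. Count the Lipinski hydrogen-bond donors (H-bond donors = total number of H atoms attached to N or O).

4

Donors: find every N or O and count the H atoms it carries.
  atom 1 (O): bond orders sum to 2 → 0 H
  atom 3 (O): bond orders sum to 1 → 1 H
  atom 9 (O): bond orders sum to 1 → 1 H
  atom 12 (N): bond orders sum to 1 → 2 H
Lipinski HBD = 4.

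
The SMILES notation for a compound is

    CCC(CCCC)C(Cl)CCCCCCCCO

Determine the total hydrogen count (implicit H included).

33

Walk through each heavy atom and fill implicit hydrogens from standard valence (C 4, N 3, O 2, S 2, halogen 1):
  atom 1: C, bond orders sum to 1 (valence 4) → 3 H
  atom 2: C, bond orders sum to 2 (valence 4) → 2 H
  atom 3: C, bond orders sum to 3 (valence 4) → 1 H
  atom 4: C, bond orders sum to 2 (valence 4) → 2 H
  atom 5: C, bond orders sum to 2 (valence 4) → 2 H
  atom 6: C, bond orders sum to 2 (valence 4) → 2 H
  atom 7: C, bond orders sum to 1 (valence 4) → 3 H
  atom 8: C, bond orders sum to 3 (valence 4) → 1 H
  atom 9: Cl (halogen, monovalent) → 0 H
  atom 10: C, bond orders sum to 2 (valence 4) → 2 H
  atom 11: C, bond orders sum to 2 (valence 4) → 2 H
  atom 12: C, bond orders sum to 2 (valence 4) → 2 H
  atom 13: C, bond orders sum to 2 (valence 4) → 2 H
  atom 14: C, bond orders sum to 2 (valence 4) → 2 H
  atom 15: C, bond orders sum to 2 (valence 4) → 2 H
  atom 16: C, bond orders sum to 2 (valence 4) → 2 H
  atom 17: C, bond orders sum to 2 (valence 4) → 2 H
  atom 18: O, bond orders sum to 1 (valence 2) → 1 H
Total hydrogens: 33.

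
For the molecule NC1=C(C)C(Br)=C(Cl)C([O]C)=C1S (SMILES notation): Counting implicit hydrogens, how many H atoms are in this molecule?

9

Walk through each heavy atom and fill implicit hydrogens from standard valence (C 4, N 3, O 2, S 2, halogen 1):
  atom 1: N, bond orders sum to 1 (valence 3) → 2 H
  atom 2: C, bond orders sum to 4 (valence 4) → 0 H
  atom 3: C, bond orders sum to 4 (valence 4) → 0 H
  atom 4: C, bond orders sum to 1 (valence 4) → 3 H
  atom 5: C, bond orders sum to 4 (valence 4) → 0 H
  atom 6: Br (halogen, monovalent) → 0 H
  atom 7: C, bond orders sum to 4 (valence 4) → 0 H
  atom 8: Cl (halogen, monovalent) → 0 H
  atom 9: C, bond orders sum to 4 (valence 4) → 0 H
  atom 10: O with explicit H count 0
  atom 11: C, bond orders sum to 1 (valence 4) → 3 H
  atom 12: C, bond orders sum to 4 (valence 4) → 0 H
  atom 13: S, bond orders sum to 1 (valence 2) → 1 H
Total hydrogens: 9.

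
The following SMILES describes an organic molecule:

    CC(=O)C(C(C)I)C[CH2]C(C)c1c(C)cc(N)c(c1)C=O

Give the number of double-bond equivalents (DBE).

6

Molecular formula: C17H24INO2.
DoU = (2C + 2 + N − H − X) / 2, where X is the halogen count and O/S are ignored.
    = (2·17 + 2 + 1 − 24 − 1) / 2 = 12 / 2 = 6.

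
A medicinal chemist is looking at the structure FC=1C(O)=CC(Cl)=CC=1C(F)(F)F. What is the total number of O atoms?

1

Scan the SMILES for O atoms (remember two-letter symbols like Cl and Br are single atoms).
Oxygen count: 1.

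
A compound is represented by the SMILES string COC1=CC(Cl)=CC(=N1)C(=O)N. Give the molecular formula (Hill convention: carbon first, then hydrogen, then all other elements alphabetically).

Walk through each heavy atom and fill implicit hydrogens from standard valence (C 4, N 3, O 2, S 2, halogen 1):
  atom 1: C, bond orders sum to 1 (valence 4) → 3 H
  atom 2: O, bond orders sum to 2 (valence 2) → 0 H
  atom 3: C, bond orders sum to 4 (valence 4) → 0 H
  atom 4: C, bond orders sum to 3 (valence 4) → 1 H
  atom 5: C, bond orders sum to 4 (valence 4) → 0 H
  atom 6: Cl (halogen, monovalent) → 0 H
  atom 7: C, bond orders sum to 3 (valence 4) → 1 H
  atom 8: C, bond orders sum to 4 (valence 4) → 0 H
  atom 9: N, bond orders sum to 3 (valence 3) → 0 H
  atom 10: C, bond orders sum to 4 (valence 4) → 0 H
  atom 11: O, bond orders sum to 2 (valence 2) → 0 H
  atom 12: N, bond orders sum to 1 (valence 3) → 2 H
Totals → C:7, H:7, Cl:1, N:2, O:2.
In Hill order: C7H7ClN2O2.

C7H7ClN2O2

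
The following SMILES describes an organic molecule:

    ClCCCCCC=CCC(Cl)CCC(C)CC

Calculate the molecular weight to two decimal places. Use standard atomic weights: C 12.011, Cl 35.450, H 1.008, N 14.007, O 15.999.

First, the molecular formula is C15H28Cl2 (counting implicit H from valence).
  C: 15 × 12.011 = 180.165
  Cl: 2 × 35.450 = 70.900
  H: 28 × 1.008 = 28.224
Sum: 15×12.011 + 2×35.450 + 28×1.008 = 279.289 → 279.29 g/mol.

279.29 g/mol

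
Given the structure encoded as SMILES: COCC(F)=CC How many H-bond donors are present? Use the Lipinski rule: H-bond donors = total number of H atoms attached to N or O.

Donors: find every N or O and count the H atoms it carries.
  atom 2 (O): bond orders sum to 2 → 0 H
Lipinski HBD = 0.

0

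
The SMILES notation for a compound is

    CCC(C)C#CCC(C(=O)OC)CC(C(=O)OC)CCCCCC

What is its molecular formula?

Walk through each heavy atom and fill implicit hydrogens from standard valence (C 4, N 3, O 2, S 2, halogen 1):
  atom 1: C, bond orders sum to 1 (valence 4) → 3 H
  atom 2: C, bond orders sum to 2 (valence 4) → 2 H
  atom 3: C, bond orders sum to 3 (valence 4) → 1 H
  atom 4: C, bond orders sum to 1 (valence 4) → 3 H
  atom 5: C, bond orders sum to 4 (valence 4) → 0 H
  atom 6: C, bond orders sum to 4 (valence 4) → 0 H
  atom 7: C, bond orders sum to 2 (valence 4) → 2 H
  atom 8: C, bond orders sum to 3 (valence 4) → 1 H
  atom 9: C, bond orders sum to 4 (valence 4) → 0 H
  atom 10: O, bond orders sum to 2 (valence 2) → 0 H
  atom 11: O, bond orders sum to 2 (valence 2) → 0 H
  atom 12: C, bond orders sum to 1 (valence 4) → 3 H
  atom 13: C, bond orders sum to 2 (valence 4) → 2 H
  atom 14: C, bond orders sum to 3 (valence 4) → 1 H
  atom 15: C, bond orders sum to 4 (valence 4) → 0 H
  atom 16: O, bond orders sum to 2 (valence 2) → 0 H
  atom 17: O, bond orders sum to 2 (valence 2) → 0 H
  atom 18: C, bond orders sum to 1 (valence 4) → 3 H
  atom 19: C, bond orders sum to 2 (valence 4) → 2 H
  atom 20: C, bond orders sum to 2 (valence 4) → 2 H
  atom 21: C, bond orders sum to 2 (valence 4) → 2 H
  atom 22: C, bond orders sum to 2 (valence 4) → 2 H
  atom 23: C, bond orders sum to 2 (valence 4) → 2 H
  atom 24: C, bond orders sum to 1 (valence 4) → 3 H
Totals → C:20, H:34, O:4.
In Hill order: C20H34O4.

C20H34O4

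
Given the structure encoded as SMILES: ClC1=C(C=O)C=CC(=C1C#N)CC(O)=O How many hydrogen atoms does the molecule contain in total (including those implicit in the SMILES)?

6

Walk through each heavy atom and fill implicit hydrogens from standard valence (C 4, N 3, O 2, S 2, halogen 1):
  atom 1: Cl (halogen, monovalent) → 0 H
  atom 2: C, bond orders sum to 4 (valence 4) → 0 H
  atom 3: C, bond orders sum to 4 (valence 4) → 0 H
  atom 4: C, bond orders sum to 3 (valence 4) → 1 H
  atom 5: O, bond orders sum to 2 (valence 2) → 0 H
  atom 6: C, bond orders sum to 3 (valence 4) → 1 H
  atom 7: C, bond orders sum to 3 (valence 4) → 1 H
  atom 8: C, bond orders sum to 4 (valence 4) → 0 H
  atom 9: C, bond orders sum to 4 (valence 4) → 0 H
  atom 10: C, bond orders sum to 4 (valence 4) → 0 H
  atom 11: N, bond orders sum to 3 (valence 3) → 0 H
  atom 12: C, bond orders sum to 2 (valence 4) → 2 H
  atom 13: C, bond orders sum to 4 (valence 4) → 0 H
  atom 14: O, bond orders sum to 1 (valence 2) → 1 H
  atom 15: O, bond orders sum to 2 (valence 2) → 0 H
Total hydrogens: 6.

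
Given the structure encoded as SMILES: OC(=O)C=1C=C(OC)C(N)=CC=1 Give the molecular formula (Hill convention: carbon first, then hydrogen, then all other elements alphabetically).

Walk through each heavy atom and fill implicit hydrogens from standard valence (C 4, N 3, O 2, S 2, halogen 1):
  atom 1: O, bond orders sum to 1 (valence 2) → 1 H
  atom 2: C, bond orders sum to 4 (valence 4) → 0 H
  atom 3: O, bond orders sum to 2 (valence 2) → 0 H
  atom 4: C, bond orders sum to 4 (valence 4) → 0 H
  atom 5: C, bond orders sum to 3 (valence 4) → 1 H
  atom 6: C, bond orders sum to 4 (valence 4) → 0 H
  atom 7: O, bond orders sum to 2 (valence 2) → 0 H
  atom 8: C, bond orders sum to 1 (valence 4) → 3 H
  atom 9: C, bond orders sum to 4 (valence 4) → 0 H
  atom 10: N, bond orders sum to 1 (valence 3) → 2 H
  atom 11: C, bond orders sum to 3 (valence 4) → 1 H
  atom 12: C, bond orders sum to 3 (valence 4) → 1 H
Totals → C:8, H:9, N:1, O:3.
In Hill order: C8H9NO3.

C8H9NO3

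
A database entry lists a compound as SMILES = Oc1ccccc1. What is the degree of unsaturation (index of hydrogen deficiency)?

Molecular formula: C6H6O.
DoU = (2C + 2 + N − H − X) / 2, where X is the halogen count and O/S are ignored.
    = (2·6 + 2 + 0 − 6 − 0) / 2 = 8 / 2 = 4.

4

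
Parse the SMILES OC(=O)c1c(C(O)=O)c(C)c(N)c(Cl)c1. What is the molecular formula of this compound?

Walk through each heavy atom and fill implicit hydrogens from standard valence (C 4, N 3, O 2, S 2, halogen 1); for lowercase aromatic atoms, an aromatic c carries 1 H when it has two neighbours and 0 H with three, and aromatic n carries 0 H:
  atom 1: O, bond orders sum to 1 (valence 2) → 1 H
  atom 2: C, bond orders sum to 4 (valence 4) → 0 H
  atom 3: O, bond orders sum to 2 (valence 2) → 0 H
  atom 4: aromatic c, 3 neighbours → 0 H
  atom 5: aromatic c, 3 neighbours → 0 H
  atom 6: C, bond orders sum to 4 (valence 4) → 0 H
  atom 7: O, bond orders sum to 1 (valence 2) → 1 H
  atom 8: O, bond orders sum to 2 (valence 2) → 0 H
  atom 9: aromatic c, 3 neighbours → 0 H
  atom 10: C, bond orders sum to 1 (valence 4) → 3 H
  atom 11: aromatic c, 3 neighbours → 0 H
  atom 12: N, bond orders sum to 1 (valence 3) → 2 H
  atom 13: aromatic c, 3 neighbours → 0 H
  atom 14: Cl (halogen, monovalent) → 0 H
  atom 15: aromatic c, 2 neighbours → 1 H
Totals → C:9, H:8, Cl:1, N:1, O:4.
In Hill order: C9H8ClNO4.

C9H8ClNO4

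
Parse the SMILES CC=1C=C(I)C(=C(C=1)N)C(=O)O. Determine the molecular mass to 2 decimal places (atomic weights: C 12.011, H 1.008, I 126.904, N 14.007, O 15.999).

277.06 g/mol

First, the molecular formula is C8H8INO2 (counting implicit H from valence).
  C: 8 × 12.011 = 96.088
  H: 8 × 1.008 = 8.064
  I: 1 × 126.904 = 126.904
  N: 1 × 14.007 = 14.007
  O: 2 × 15.999 = 31.998
Sum: 8×12.011 + 8×1.008 + 1×126.904 + 1×14.007 + 2×15.999 = 277.061 → 277.06 g/mol.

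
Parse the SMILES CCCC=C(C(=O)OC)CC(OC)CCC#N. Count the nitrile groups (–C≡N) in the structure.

The nitrile motif appears at heavy-atom position 16 in the SMILES.
Other groups present: 1 alkene, 1 ester, 1 ether.
Nitrile count: 1.

1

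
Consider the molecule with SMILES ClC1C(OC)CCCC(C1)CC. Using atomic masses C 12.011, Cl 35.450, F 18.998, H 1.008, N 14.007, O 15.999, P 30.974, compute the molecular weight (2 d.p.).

First, the molecular formula is C10H19ClO (counting implicit H from valence).
  C: 10 × 12.011 = 120.110
  Cl: 1 × 35.450 = 35.450
  H: 19 × 1.008 = 19.152
  O: 1 × 15.999 = 15.999
Sum: 10×12.011 + 1×35.450 + 19×1.008 + 1×15.999 = 190.711 → 190.71 g/mol.

190.71 g/mol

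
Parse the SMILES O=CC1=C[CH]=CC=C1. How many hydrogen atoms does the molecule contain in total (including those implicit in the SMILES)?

6

Walk through each heavy atom and fill implicit hydrogens from standard valence (C 4, N 3, O 2, S 2, halogen 1):
  atom 1: O, bond orders sum to 2 (valence 2) → 0 H
  atom 2: C, bond orders sum to 3 (valence 4) → 1 H
  atom 3: C, bond orders sum to 4 (valence 4) → 0 H
  atom 4: C, bond orders sum to 3 (valence 4) → 1 H
  atom 5: C with explicit H count 1
  atom 6: C, bond orders sum to 3 (valence 4) → 1 H
  atom 7: C, bond orders sum to 3 (valence 4) → 1 H
  atom 8: C, bond orders sum to 3 (valence 4) → 1 H
Total hydrogens: 6.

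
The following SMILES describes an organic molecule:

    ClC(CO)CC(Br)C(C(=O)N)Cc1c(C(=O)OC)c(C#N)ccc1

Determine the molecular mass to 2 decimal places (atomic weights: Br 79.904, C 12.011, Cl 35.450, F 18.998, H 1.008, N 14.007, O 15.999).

417.68 g/mol

First, the molecular formula is C16H18BrClN2O4 (counting implicit H from valence).
  Br: 1 × 79.904 = 79.904
  C: 16 × 12.011 = 192.176
  Cl: 1 × 35.450 = 35.450
  H: 18 × 1.008 = 18.144
  N: 2 × 14.007 = 28.014
  O: 4 × 15.999 = 63.996
Sum: 1×79.904 + 16×12.011 + 1×35.450 + 18×1.008 + 2×14.007 + 4×15.999 = 417.684 → 417.68 g/mol.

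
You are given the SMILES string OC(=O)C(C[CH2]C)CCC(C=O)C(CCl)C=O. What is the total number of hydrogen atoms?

19

Walk through each heavy atom and fill implicit hydrogens from standard valence (C 4, N 3, O 2, S 2, halogen 1):
  atom 1: O, bond orders sum to 1 (valence 2) → 1 H
  atom 2: C, bond orders sum to 4 (valence 4) → 0 H
  atom 3: O, bond orders sum to 2 (valence 2) → 0 H
  atom 4: C, bond orders sum to 3 (valence 4) → 1 H
  atom 5: C, bond orders sum to 2 (valence 4) → 2 H
  atom 6: C with explicit H count 2
  atom 7: C, bond orders sum to 1 (valence 4) → 3 H
  atom 8: C, bond orders sum to 2 (valence 4) → 2 H
  atom 9: C, bond orders sum to 2 (valence 4) → 2 H
  atom 10: C, bond orders sum to 3 (valence 4) → 1 H
  atom 11: C, bond orders sum to 3 (valence 4) → 1 H
  atom 12: O, bond orders sum to 2 (valence 2) → 0 H
  atom 13: C, bond orders sum to 3 (valence 4) → 1 H
  atom 14: C, bond orders sum to 2 (valence 4) → 2 H
  atom 15: Cl (halogen, monovalent) → 0 H
  atom 16: C, bond orders sum to 3 (valence 4) → 1 H
  atom 17: O, bond orders sum to 2 (valence 2) → 0 H
Total hydrogens: 19.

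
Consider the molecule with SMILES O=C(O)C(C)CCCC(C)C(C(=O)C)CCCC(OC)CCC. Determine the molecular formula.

C19H36O4

Walk through each heavy atom and fill implicit hydrogens from standard valence (C 4, N 3, O 2, S 2, halogen 1):
  atom 1: O, bond orders sum to 2 (valence 2) → 0 H
  atom 2: C, bond orders sum to 4 (valence 4) → 0 H
  atom 3: O, bond orders sum to 1 (valence 2) → 1 H
  atom 4: C, bond orders sum to 3 (valence 4) → 1 H
  atom 5: C, bond orders sum to 1 (valence 4) → 3 H
  atom 6: C, bond orders sum to 2 (valence 4) → 2 H
  atom 7: C, bond orders sum to 2 (valence 4) → 2 H
  atom 8: C, bond orders sum to 2 (valence 4) → 2 H
  atom 9: C, bond orders sum to 3 (valence 4) → 1 H
  atom 10: C, bond orders sum to 1 (valence 4) → 3 H
  atom 11: C, bond orders sum to 3 (valence 4) → 1 H
  atom 12: C, bond orders sum to 4 (valence 4) → 0 H
  atom 13: O, bond orders sum to 2 (valence 2) → 0 H
  atom 14: C, bond orders sum to 1 (valence 4) → 3 H
  atom 15: C, bond orders sum to 2 (valence 4) → 2 H
  atom 16: C, bond orders sum to 2 (valence 4) → 2 H
  atom 17: C, bond orders sum to 2 (valence 4) → 2 H
  atom 18: C, bond orders sum to 3 (valence 4) → 1 H
  atom 19: O, bond orders sum to 2 (valence 2) → 0 H
  atom 20: C, bond orders sum to 1 (valence 4) → 3 H
  atom 21: C, bond orders sum to 2 (valence 4) → 2 H
  atom 22: C, bond orders sum to 2 (valence 4) → 2 H
  atom 23: C, bond orders sum to 1 (valence 4) → 3 H
Totals → C:19, H:36, O:4.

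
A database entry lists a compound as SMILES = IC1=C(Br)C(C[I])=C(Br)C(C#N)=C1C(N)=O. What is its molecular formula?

C9H4Br2I2N2O

Walk through each heavy atom and fill implicit hydrogens from standard valence (C 4, N 3, O 2, S 2, halogen 1):
  atom 1: I (halogen, monovalent) → 0 H
  atom 2: C, bond orders sum to 4 (valence 4) → 0 H
  atom 3: C, bond orders sum to 4 (valence 4) → 0 H
  atom 4: Br (halogen, monovalent) → 0 H
  atom 5: C, bond orders sum to 4 (valence 4) → 0 H
  atom 6: C, bond orders sum to 2 (valence 4) → 2 H
  atom 7: I with explicit H count 0
  atom 8: C, bond orders sum to 4 (valence 4) → 0 H
  atom 9: Br (halogen, monovalent) → 0 H
  atom 10: C, bond orders sum to 4 (valence 4) → 0 H
  atom 11: C, bond orders sum to 4 (valence 4) → 0 H
  atom 12: N, bond orders sum to 3 (valence 3) → 0 H
  atom 13: C, bond orders sum to 4 (valence 4) → 0 H
  atom 14: C, bond orders sum to 4 (valence 4) → 0 H
  atom 15: N, bond orders sum to 1 (valence 3) → 2 H
  atom 16: O, bond orders sum to 2 (valence 2) → 0 H
Totals → C:9, H:4, Br:2, I:2, N:2, O:1.
In Hill order: C9H4Br2I2N2O.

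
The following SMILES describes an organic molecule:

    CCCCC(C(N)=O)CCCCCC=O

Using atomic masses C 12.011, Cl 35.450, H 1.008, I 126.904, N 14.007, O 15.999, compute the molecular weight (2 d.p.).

213.32 g/mol

First, the molecular formula is C12H23NO2 (counting implicit H from valence).
  C: 12 × 12.011 = 144.132
  H: 23 × 1.008 = 23.184
  N: 1 × 14.007 = 14.007
  O: 2 × 15.999 = 31.998
Sum: 12×12.011 + 23×1.008 + 1×14.007 + 2×15.999 = 213.321 → 213.32 g/mol.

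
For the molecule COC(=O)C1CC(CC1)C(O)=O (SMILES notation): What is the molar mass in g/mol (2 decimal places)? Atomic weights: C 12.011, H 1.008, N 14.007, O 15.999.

172.18 g/mol

First, the molecular formula is C8H12O4 (counting implicit H from valence).
  C: 8 × 12.011 = 96.088
  H: 12 × 1.008 = 12.096
  O: 4 × 15.999 = 63.996
Sum: 8×12.011 + 12×1.008 + 4×15.999 = 172.180 → 172.18 g/mol.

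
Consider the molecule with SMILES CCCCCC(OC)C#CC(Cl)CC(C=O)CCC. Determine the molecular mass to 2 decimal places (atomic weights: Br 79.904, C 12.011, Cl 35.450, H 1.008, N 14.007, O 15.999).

286.84 g/mol

First, the molecular formula is C16H27ClO2 (counting implicit H from valence).
  C: 16 × 12.011 = 192.176
  Cl: 1 × 35.450 = 35.450
  H: 27 × 1.008 = 27.216
  O: 2 × 15.999 = 31.998
Sum: 16×12.011 + 1×35.450 + 27×1.008 + 2×15.999 = 286.840 → 286.84 g/mol.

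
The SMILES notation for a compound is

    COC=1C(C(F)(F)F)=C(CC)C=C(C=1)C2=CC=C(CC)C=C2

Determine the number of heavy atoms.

22

Every atom symbol written in the SMILES (organic subset) is one heavy atom; implicit H are not written.
Heavy atoms by element → C:18, F:3, O:1.
Total: 22.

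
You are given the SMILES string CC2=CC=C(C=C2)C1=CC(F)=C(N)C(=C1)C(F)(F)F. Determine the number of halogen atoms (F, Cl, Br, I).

Halogen atoms appear at heavy-atom positions 11, 17, 18, 19 (4×F).
Other groups present: 1 primary amine.
Halogen count: 4.

4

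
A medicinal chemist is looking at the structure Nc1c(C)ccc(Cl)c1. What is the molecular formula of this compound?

Walk through each heavy atom and fill implicit hydrogens from standard valence (C 4, N 3, O 2, S 2, halogen 1); for lowercase aromatic atoms, an aromatic c carries 1 H when it has two neighbours and 0 H with three, and aromatic n carries 0 H:
  atom 1: N, bond orders sum to 1 (valence 3) → 2 H
  atom 2: aromatic c, 3 neighbours → 0 H
  atom 3: aromatic c, 3 neighbours → 0 H
  atom 4: C, bond orders sum to 1 (valence 4) → 3 H
  atom 5: aromatic c, 2 neighbours → 1 H
  atom 6: aromatic c, 2 neighbours → 1 H
  atom 7: aromatic c, 3 neighbours → 0 H
  atom 8: Cl (halogen, monovalent) → 0 H
  atom 9: aromatic c, 2 neighbours → 1 H
Totals → C:7, H:8, Cl:1, N:1.
In Hill order: C7H8ClN.

C7H8ClN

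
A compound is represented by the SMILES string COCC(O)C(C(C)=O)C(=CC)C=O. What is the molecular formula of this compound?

C10H16O4

Walk through each heavy atom and fill implicit hydrogens from standard valence (C 4, N 3, O 2, S 2, halogen 1):
  atom 1: C, bond orders sum to 1 (valence 4) → 3 H
  atom 2: O, bond orders sum to 2 (valence 2) → 0 H
  atom 3: C, bond orders sum to 2 (valence 4) → 2 H
  atom 4: C, bond orders sum to 3 (valence 4) → 1 H
  atom 5: O, bond orders sum to 1 (valence 2) → 1 H
  atom 6: C, bond orders sum to 3 (valence 4) → 1 H
  atom 7: C, bond orders sum to 4 (valence 4) → 0 H
  atom 8: C, bond orders sum to 1 (valence 4) → 3 H
  atom 9: O, bond orders sum to 2 (valence 2) → 0 H
  atom 10: C, bond orders sum to 4 (valence 4) → 0 H
  atom 11: C, bond orders sum to 3 (valence 4) → 1 H
  atom 12: C, bond orders sum to 1 (valence 4) → 3 H
  atom 13: C, bond orders sum to 3 (valence 4) → 1 H
  atom 14: O, bond orders sum to 2 (valence 2) → 0 H
Totals → C:10, H:16, O:4.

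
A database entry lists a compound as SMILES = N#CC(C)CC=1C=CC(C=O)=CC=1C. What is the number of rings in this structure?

1

In SMILES, each pair of matching ring-closure digits denotes one ring-closing bond; the number of such bonds equals the number of independent rings.
Ring-closure bonds here: 1.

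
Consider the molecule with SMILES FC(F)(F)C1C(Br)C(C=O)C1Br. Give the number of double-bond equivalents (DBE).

2

Degree of unsaturation = (number of rings) + (number of π bonds).
Ring closures in the SMILES: 1.
π bonds: 1 double bond (each 1 DoU) → 1 DoU from unsaturation.
Total DoU = 1 + 1 = 2.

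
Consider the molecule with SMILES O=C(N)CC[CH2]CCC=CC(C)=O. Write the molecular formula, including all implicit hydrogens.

Walk through each heavy atom and fill implicit hydrogens from standard valence (C 4, N 3, O 2, S 2, halogen 1):
  atom 1: O, bond orders sum to 2 (valence 2) → 0 H
  atom 2: C, bond orders sum to 4 (valence 4) → 0 H
  atom 3: N, bond orders sum to 1 (valence 3) → 2 H
  atom 4: C, bond orders sum to 2 (valence 4) → 2 H
  atom 5: C, bond orders sum to 2 (valence 4) → 2 H
  atom 6: C with explicit H count 2
  atom 7: C, bond orders sum to 2 (valence 4) → 2 H
  atom 8: C, bond orders sum to 2 (valence 4) → 2 H
  atom 9: C, bond orders sum to 3 (valence 4) → 1 H
  atom 10: C, bond orders sum to 3 (valence 4) → 1 H
  atom 11: C, bond orders sum to 4 (valence 4) → 0 H
  atom 12: C, bond orders sum to 1 (valence 4) → 3 H
  atom 13: O, bond orders sum to 2 (valence 2) → 0 H
Totals → C:10, H:17, N:1, O:2.

C10H17NO2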